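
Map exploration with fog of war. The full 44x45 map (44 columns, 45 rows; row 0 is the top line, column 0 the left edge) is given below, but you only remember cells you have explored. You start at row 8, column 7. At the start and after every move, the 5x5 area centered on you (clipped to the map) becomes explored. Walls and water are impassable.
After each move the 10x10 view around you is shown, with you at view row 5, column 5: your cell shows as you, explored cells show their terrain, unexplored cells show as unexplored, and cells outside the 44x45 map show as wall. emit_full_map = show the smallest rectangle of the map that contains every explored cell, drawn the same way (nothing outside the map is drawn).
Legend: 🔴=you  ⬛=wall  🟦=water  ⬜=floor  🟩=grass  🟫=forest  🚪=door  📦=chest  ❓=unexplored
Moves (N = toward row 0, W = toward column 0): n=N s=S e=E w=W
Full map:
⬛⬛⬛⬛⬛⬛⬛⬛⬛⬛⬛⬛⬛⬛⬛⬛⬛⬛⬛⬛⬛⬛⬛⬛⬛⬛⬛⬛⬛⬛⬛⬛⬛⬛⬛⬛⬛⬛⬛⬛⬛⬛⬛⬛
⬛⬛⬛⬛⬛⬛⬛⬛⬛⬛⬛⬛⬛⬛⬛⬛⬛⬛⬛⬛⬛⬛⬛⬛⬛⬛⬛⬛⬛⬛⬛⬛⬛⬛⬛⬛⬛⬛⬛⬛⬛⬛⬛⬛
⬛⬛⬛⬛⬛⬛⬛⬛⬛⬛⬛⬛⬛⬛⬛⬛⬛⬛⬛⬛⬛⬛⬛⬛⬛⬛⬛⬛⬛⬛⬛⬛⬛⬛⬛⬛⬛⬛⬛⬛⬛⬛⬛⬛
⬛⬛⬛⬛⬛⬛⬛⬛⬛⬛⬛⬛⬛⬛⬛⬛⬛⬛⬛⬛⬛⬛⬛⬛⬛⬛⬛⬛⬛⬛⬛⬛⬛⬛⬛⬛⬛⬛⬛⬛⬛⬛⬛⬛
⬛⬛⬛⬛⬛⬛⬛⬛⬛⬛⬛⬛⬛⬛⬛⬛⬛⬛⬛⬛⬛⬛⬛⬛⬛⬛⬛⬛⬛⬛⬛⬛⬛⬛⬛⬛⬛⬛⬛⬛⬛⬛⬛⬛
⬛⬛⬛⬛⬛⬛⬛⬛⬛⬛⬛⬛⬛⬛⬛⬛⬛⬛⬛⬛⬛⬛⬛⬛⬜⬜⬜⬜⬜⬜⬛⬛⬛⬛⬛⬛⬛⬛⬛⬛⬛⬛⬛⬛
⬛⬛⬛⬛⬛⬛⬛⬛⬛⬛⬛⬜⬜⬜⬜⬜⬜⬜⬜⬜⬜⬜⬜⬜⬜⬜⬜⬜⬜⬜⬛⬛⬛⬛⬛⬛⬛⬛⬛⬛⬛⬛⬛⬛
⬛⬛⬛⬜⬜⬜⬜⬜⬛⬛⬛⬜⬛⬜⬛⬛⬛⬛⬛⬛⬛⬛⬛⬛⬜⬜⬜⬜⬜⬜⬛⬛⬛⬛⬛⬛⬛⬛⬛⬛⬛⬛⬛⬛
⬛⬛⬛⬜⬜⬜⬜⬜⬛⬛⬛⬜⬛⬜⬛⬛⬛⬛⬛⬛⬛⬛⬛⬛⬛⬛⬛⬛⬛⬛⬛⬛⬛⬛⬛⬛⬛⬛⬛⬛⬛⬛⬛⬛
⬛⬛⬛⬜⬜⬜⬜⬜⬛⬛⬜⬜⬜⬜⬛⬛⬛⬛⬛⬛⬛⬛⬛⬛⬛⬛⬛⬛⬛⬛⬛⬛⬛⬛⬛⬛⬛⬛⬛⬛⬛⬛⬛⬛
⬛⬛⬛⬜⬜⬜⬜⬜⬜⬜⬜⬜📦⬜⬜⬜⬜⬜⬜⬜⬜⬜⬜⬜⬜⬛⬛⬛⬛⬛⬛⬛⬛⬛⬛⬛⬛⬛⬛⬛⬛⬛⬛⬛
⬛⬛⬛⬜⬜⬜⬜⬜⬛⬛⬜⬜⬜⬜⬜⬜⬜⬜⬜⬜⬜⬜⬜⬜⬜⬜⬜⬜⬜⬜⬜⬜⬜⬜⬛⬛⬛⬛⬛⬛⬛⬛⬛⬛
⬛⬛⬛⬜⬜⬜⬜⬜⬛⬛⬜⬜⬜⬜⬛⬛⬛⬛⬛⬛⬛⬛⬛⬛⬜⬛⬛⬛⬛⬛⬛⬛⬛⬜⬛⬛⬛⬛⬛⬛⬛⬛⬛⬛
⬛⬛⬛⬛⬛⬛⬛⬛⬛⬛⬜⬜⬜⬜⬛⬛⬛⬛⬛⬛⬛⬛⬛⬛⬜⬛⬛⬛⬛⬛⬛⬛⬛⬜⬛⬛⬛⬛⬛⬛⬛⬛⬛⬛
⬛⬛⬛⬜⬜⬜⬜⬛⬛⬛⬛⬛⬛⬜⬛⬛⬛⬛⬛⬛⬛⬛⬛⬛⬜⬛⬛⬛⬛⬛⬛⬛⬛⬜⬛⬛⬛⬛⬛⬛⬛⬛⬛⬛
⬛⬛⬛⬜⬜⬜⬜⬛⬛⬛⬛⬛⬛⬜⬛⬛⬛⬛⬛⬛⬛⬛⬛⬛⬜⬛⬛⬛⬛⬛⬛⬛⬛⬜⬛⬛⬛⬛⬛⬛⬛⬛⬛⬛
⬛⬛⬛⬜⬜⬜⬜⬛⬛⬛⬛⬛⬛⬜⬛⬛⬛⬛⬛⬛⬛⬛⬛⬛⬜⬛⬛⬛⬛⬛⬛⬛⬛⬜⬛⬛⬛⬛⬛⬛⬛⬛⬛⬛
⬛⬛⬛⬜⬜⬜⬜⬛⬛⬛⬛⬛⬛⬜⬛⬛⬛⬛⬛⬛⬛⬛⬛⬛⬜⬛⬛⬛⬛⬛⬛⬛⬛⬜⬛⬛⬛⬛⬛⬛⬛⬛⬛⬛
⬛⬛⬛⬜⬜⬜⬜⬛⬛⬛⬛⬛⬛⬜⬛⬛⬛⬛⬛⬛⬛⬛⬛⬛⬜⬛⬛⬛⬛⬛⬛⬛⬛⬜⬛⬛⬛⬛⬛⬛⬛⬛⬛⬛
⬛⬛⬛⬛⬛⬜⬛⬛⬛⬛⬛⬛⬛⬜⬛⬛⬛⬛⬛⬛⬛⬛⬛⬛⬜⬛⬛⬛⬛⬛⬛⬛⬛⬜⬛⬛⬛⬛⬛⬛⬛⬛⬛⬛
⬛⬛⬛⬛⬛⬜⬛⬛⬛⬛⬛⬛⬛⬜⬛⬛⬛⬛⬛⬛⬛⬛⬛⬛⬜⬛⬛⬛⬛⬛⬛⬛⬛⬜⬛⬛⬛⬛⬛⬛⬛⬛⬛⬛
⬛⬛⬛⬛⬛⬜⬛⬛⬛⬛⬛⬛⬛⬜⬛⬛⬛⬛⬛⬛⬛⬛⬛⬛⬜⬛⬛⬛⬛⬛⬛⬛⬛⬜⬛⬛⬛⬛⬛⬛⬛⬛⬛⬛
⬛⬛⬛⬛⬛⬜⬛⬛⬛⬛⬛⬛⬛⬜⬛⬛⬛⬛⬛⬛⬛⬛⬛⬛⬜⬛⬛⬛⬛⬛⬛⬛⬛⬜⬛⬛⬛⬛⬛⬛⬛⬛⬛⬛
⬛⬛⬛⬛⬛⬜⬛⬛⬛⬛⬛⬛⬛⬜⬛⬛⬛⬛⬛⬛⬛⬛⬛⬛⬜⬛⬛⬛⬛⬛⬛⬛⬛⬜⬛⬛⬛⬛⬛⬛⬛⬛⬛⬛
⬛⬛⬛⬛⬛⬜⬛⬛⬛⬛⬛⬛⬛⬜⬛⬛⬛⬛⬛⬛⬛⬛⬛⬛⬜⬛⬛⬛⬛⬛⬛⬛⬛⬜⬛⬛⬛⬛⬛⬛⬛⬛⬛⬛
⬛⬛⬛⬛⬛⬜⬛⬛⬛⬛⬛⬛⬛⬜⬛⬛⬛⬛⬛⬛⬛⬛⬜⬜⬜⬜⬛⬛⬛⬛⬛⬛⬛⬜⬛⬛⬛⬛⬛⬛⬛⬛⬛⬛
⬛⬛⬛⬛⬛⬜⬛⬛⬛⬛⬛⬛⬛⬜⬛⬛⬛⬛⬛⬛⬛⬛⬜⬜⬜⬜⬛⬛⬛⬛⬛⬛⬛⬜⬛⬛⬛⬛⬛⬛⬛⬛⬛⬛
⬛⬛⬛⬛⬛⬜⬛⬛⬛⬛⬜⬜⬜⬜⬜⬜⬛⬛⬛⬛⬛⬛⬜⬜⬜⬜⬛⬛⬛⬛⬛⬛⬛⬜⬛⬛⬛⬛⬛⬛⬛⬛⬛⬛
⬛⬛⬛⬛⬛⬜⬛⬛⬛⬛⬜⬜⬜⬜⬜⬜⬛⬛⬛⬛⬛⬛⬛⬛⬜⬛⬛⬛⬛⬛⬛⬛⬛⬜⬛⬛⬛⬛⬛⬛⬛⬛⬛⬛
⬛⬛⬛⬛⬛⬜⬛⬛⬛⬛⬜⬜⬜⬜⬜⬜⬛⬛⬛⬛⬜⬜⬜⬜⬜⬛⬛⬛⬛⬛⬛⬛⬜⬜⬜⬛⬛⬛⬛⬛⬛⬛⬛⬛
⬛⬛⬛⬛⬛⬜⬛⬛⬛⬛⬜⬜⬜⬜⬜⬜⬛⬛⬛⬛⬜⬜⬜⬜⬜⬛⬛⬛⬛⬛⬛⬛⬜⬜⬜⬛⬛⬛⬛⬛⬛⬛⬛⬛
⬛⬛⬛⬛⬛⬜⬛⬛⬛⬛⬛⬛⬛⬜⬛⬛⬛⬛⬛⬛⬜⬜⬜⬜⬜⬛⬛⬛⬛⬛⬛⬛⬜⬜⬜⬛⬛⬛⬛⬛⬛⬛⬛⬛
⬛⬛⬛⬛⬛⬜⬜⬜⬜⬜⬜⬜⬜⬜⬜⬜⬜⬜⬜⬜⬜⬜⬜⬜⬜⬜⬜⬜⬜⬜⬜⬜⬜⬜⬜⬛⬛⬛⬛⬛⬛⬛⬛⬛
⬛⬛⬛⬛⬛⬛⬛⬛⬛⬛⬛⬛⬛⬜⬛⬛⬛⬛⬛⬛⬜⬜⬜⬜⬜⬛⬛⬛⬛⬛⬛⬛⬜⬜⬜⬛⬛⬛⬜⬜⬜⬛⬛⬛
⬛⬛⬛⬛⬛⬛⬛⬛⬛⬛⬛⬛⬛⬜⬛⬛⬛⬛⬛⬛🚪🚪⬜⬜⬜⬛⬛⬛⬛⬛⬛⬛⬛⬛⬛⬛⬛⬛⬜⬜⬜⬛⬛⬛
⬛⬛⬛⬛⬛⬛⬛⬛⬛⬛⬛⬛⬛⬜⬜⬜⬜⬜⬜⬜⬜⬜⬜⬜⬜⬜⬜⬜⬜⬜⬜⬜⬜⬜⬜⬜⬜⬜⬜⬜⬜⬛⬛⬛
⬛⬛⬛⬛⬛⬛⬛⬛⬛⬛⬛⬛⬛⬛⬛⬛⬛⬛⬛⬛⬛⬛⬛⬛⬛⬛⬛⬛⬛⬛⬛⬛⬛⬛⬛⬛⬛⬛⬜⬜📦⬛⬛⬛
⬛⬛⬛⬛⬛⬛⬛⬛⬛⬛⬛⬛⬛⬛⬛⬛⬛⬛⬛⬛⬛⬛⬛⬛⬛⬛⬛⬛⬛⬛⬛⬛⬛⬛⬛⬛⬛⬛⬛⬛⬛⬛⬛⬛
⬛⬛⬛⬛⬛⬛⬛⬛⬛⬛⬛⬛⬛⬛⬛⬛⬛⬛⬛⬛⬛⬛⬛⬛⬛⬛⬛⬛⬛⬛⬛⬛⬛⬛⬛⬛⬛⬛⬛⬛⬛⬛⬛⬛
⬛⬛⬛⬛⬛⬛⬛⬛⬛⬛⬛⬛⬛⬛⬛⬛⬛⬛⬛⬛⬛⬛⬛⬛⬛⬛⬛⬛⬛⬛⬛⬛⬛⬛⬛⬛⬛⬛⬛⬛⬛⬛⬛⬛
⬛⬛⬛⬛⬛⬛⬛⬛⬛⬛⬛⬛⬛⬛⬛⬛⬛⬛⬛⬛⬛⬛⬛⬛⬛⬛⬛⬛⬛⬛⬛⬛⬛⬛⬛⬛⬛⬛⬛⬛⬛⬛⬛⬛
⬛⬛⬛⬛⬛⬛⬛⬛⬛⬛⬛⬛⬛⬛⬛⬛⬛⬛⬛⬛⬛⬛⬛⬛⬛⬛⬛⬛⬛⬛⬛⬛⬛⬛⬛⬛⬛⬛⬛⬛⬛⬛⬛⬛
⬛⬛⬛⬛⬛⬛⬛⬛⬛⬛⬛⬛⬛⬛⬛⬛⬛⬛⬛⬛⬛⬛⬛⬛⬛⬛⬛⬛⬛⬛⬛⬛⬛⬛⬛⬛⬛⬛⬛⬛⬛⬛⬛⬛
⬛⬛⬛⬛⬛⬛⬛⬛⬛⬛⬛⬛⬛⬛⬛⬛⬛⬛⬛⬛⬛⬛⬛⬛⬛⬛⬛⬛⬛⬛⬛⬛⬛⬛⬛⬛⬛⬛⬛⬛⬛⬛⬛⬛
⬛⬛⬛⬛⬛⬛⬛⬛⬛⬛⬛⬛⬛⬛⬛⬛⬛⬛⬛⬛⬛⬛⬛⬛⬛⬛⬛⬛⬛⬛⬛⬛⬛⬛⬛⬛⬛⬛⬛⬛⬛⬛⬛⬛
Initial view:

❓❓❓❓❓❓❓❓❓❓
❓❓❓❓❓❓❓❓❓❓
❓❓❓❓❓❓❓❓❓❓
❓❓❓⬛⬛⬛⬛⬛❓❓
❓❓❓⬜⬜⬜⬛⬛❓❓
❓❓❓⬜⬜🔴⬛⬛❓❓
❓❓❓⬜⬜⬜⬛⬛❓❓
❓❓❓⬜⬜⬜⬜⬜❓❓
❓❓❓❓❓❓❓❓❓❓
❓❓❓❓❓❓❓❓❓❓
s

❓❓❓❓❓❓❓❓❓❓
❓❓❓❓❓❓❓❓❓❓
❓❓❓⬛⬛⬛⬛⬛❓❓
❓❓❓⬜⬜⬜⬛⬛❓❓
❓❓❓⬜⬜⬜⬛⬛❓❓
❓❓❓⬜⬜🔴⬛⬛❓❓
❓❓❓⬜⬜⬜⬜⬜❓❓
❓❓❓⬜⬜⬜⬛⬛❓❓
❓❓❓❓❓❓❓❓❓❓
❓❓❓❓❓❓❓❓❓❓

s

❓❓❓❓❓❓❓❓❓❓
❓❓❓⬛⬛⬛⬛⬛❓❓
❓❓❓⬜⬜⬜⬛⬛❓❓
❓❓❓⬜⬜⬜⬛⬛❓❓
❓❓❓⬜⬜⬜⬛⬛❓❓
❓❓❓⬜⬜🔴⬜⬜❓❓
❓❓❓⬜⬜⬜⬛⬛❓❓
❓❓❓⬜⬜⬜⬛⬛❓❓
❓❓❓❓❓❓❓❓❓❓
❓❓❓❓❓❓❓❓❓❓

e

❓❓❓❓❓❓❓❓❓❓
❓❓⬛⬛⬛⬛⬛❓❓❓
❓❓⬜⬜⬜⬛⬛❓❓❓
❓❓⬜⬜⬜⬛⬛⬛❓❓
❓❓⬜⬜⬜⬛⬛⬜❓❓
❓❓⬜⬜⬜🔴⬜⬜❓❓
❓❓⬜⬜⬜⬛⬛⬜❓❓
❓❓⬜⬜⬜⬛⬛⬜❓❓
❓❓❓❓❓❓❓❓❓❓
❓❓❓❓❓❓❓❓❓❓

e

❓❓❓❓❓❓❓❓❓❓
❓⬛⬛⬛⬛⬛❓❓❓❓
❓⬜⬜⬜⬛⬛❓❓❓❓
❓⬜⬜⬜⬛⬛⬛⬜❓❓
❓⬜⬜⬜⬛⬛⬜⬜❓❓
❓⬜⬜⬜⬜🔴⬜⬜❓❓
❓⬜⬜⬜⬛⬛⬜⬜❓❓
❓⬜⬜⬜⬛⬛⬜⬜❓❓
❓❓❓❓❓❓❓❓❓❓
❓❓❓❓❓❓❓❓❓❓

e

❓❓❓❓❓❓❓❓❓❓
⬛⬛⬛⬛⬛❓❓❓❓❓
⬜⬜⬜⬛⬛❓❓❓❓❓
⬜⬜⬜⬛⬛⬛⬜⬛❓❓
⬜⬜⬜⬛⬛⬜⬜⬜❓❓
⬜⬜⬜⬜⬜🔴⬜📦❓❓
⬜⬜⬜⬛⬛⬜⬜⬜❓❓
⬜⬜⬜⬛⬛⬜⬜⬜❓❓
❓❓❓❓❓❓❓❓❓❓
❓❓❓❓❓❓❓❓❓❓

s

⬛⬛⬛⬛⬛❓❓❓❓❓
⬜⬜⬜⬛⬛❓❓❓❓❓
⬜⬜⬜⬛⬛⬛⬜⬛❓❓
⬜⬜⬜⬛⬛⬜⬜⬜❓❓
⬜⬜⬜⬜⬜⬜⬜📦❓❓
⬜⬜⬜⬛⬛🔴⬜⬜❓❓
⬜⬜⬜⬛⬛⬜⬜⬜❓❓
❓❓❓⬛⬛⬜⬜⬜❓❓
❓❓❓❓❓❓❓❓❓❓
❓❓❓❓❓❓❓❓❓❓

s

⬜⬜⬜⬛⬛❓❓❓❓❓
⬜⬜⬜⬛⬛⬛⬜⬛❓❓
⬜⬜⬜⬛⬛⬜⬜⬜❓❓
⬜⬜⬜⬜⬜⬜⬜📦❓❓
⬜⬜⬜⬛⬛⬜⬜⬜❓❓
⬜⬜⬜⬛⬛🔴⬜⬜❓❓
❓❓❓⬛⬛⬜⬜⬜❓❓
❓❓❓⬛⬛⬛⬛⬛❓❓
❓❓❓❓❓❓❓❓❓❓
❓❓❓❓❓❓❓❓❓❓

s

⬜⬜⬜⬛⬛⬛⬜⬛❓❓
⬜⬜⬜⬛⬛⬜⬜⬜❓❓
⬜⬜⬜⬜⬜⬜⬜📦❓❓
⬜⬜⬜⬛⬛⬜⬜⬜❓❓
⬜⬜⬜⬛⬛⬜⬜⬜❓❓
❓❓❓⬛⬛🔴⬜⬜❓❓
❓❓❓⬛⬛⬛⬛⬛❓❓
❓❓❓⬛⬛⬛⬛⬛❓❓
❓❓❓❓❓❓❓❓❓❓
❓❓❓❓❓❓❓❓❓❓

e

⬜⬜⬛⬛⬛⬜⬛❓❓❓
⬜⬜⬛⬛⬜⬜⬜❓❓❓
⬜⬜⬜⬜⬜⬜📦❓❓❓
⬜⬜⬛⬛⬜⬜⬜⬜❓❓
⬜⬜⬛⬛⬜⬜⬜⬜❓❓
❓❓⬛⬛⬜🔴⬜⬜❓❓
❓❓⬛⬛⬛⬛⬛⬜❓❓
❓❓⬛⬛⬛⬛⬛⬜❓❓
❓❓❓❓❓❓❓❓❓❓
❓❓❓❓❓❓❓❓❓❓

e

⬜⬛⬛⬛⬜⬛❓❓❓❓
⬜⬛⬛⬜⬜⬜❓❓❓❓
⬜⬜⬜⬜⬜📦❓❓❓❓
⬜⬛⬛⬜⬜⬜⬜⬜❓❓
⬜⬛⬛⬜⬜⬜⬜⬛❓❓
❓⬛⬛⬜⬜🔴⬜⬛❓❓
❓⬛⬛⬛⬛⬛⬜⬛❓❓
❓⬛⬛⬛⬛⬛⬜⬛❓❓
❓❓❓❓❓❓❓❓❓❓
❓❓❓❓❓❓❓❓❓❓

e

⬛⬛⬛⬜⬛❓❓❓❓❓
⬛⬛⬜⬜⬜❓❓❓❓❓
⬜⬜⬜⬜📦❓❓❓❓❓
⬛⬛⬜⬜⬜⬜⬜⬜❓❓
⬛⬛⬜⬜⬜⬜⬛⬛❓❓
⬛⬛⬜⬜⬜🔴⬛⬛❓❓
⬛⬛⬛⬛⬛⬜⬛⬛❓❓
⬛⬛⬛⬛⬛⬜⬛⬛❓❓
❓❓❓❓❓❓❓❓❓❓
❓❓❓❓❓❓❓❓❓❓

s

⬛⬛⬜⬜⬜❓❓❓❓❓
⬜⬜⬜⬜📦❓❓❓❓❓
⬛⬛⬜⬜⬜⬜⬜⬜❓❓
⬛⬛⬜⬜⬜⬜⬛⬛❓❓
⬛⬛⬜⬜⬜⬜⬛⬛❓❓
⬛⬛⬛⬛⬛🔴⬛⬛❓❓
⬛⬛⬛⬛⬛⬜⬛⬛❓❓
❓❓❓⬛⬛⬜⬛⬛❓❓
❓❓❓❓❓❓❓❓❓❓
❓❓❓❓❓❓❓❓❓❓

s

⬜⬜⬜⬜📦❓❓❓❓❓
⬛⬛⬜⬜⬜⬜⬜⬜❓❓
⬛⬛⬜⬜⬜⬜⬛⬛❓❓
⬛⬛⬜⬜⬜⬜⬛⬛❓❓
⬛⬛⬛⬛⬛⬜⬛⬛❓❓
⬛⬛⬛⬛⬛🔴⬛⬛❓❓
❓❓❓⬛⬛⬜⬛⬛❓❓
❓❓❓⬛⬛⬜⬛⬛❓❓
❓❓❓❓❓❓❓❓❓❓
❓❓❓❓❓❓❓❓❓❓

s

⬛⬛⬜⬜⬜⬜⬜⬜❓❓
⬛⬛⬜⬜⬜⬜⬛⬛❓❓
⬛⬛⬜⬜⬜⬜⬛⬛❓❓
⬛⬛⬛⬛⬛⬜⬛⬛❓❓
⬛⬛⬛⬛⬛⬜⬛⬛❓❓
❓❓❓⬛⬛🔴⬛⬛❓❓
❓❓❓⬛⬛⬜⬛⬛❓❓
❓❓❓⬛⬛⬜⬛⬛❓❓
❓❓❓❓❓❓❓❓❓❓
❓❓❓❓❓❓❓❓❓❓

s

⬛⬛⬜⬜⬜⬜⬛⬛❓❓
⬛⬛⬜⬜⬜⬜⬛⬛❓❓
⬛⬛⬛⬛⬛⬜⬛⬛❓❓
⬛⬛⬛⬛⬛⬜⬛⬛❓❓
❓❓❓⬛⬛⬜⬛⬛❓❓
❓❓❓⬛⬛🔴⬛⬛❓❓
❓❓❓⬛⬛⬜⬛⬛❓❓
❓❓❓⬛⬛⬜⬛⬛❓❓
❓❓❓❓❓❓❓❓❓❓
❓❓❓❓❓❓❓❓❓❓

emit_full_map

⬛⬛⬛⬛⬛❓❓❓❓❓❓
⬜⬜⬜⬛⬛❓❓❓❓❓❓
⬜⬜⬜⬛⬛⬛⬜⬛❓❓❓
⬜⬜⬜⬛⬛⬜⬜⬜❓❓❓
⬜⬜⬜⬜⬜⬜⬜📦❓❓❓
⬜⬜⬜⬛⬛⬜⬜⬜⬜⬜⬜
⬜⬜⬜⬛⬛⬜⬜⬜⬜⬛⬛
❓❓❓⬛⬛⬜⬜⬜⬜⬛⬛
❓❓❓⬛⬛⬛⬛⬛⬜⬛⬛
❓❓❓⬛⬛⬛⬛⬛⬜⬛⬛
❓❓❓❓❓❓⬛⬛⬜⬛⬛
❓❓❓❓❓❓⬛⬛🔴⬛⬛
❓❓❓❓❓❓⬛⬛⬜⬛⬛
❓❓❓❓❓❓⬛⬛⬜⬛⬛

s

⬛⬛⬜⬜⬜⬜⬛⬛❓❓
⬛⬛⬛⬛⬛⬜⬛⬛❓❓
⬛⬛⬛⬛⬛⬜⬛⬛❓❓
❓❓❓⬛⬛⬜⬛⬛❓❓
❓❓❓⬛⬛⬜⬛⬛❓❓
❓❓❓⬛⬛🔴⬛⬛❓❓
❓❓❓⬛⬛⬜⬛⬛❓❓
❓❓❓⬛⬛⬜⬛⬛❓❓
❓❓❓❓❓❓❓❓❓❓
❓❓❓❓❓❓❓❓❓❓

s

⬛⬛⬛⬛⬛⬜⬛⬛❓❓
⬛⬛⬛⬛⬛⬜⬛⬛❓❓
❓❓❓⬛⬛⬜⬛⬛❓❓
❓❓❓⬛⬛⬜⬛⬛❓❓
❓❓❓⬛⬛⬜⬛⬛❓❓
❓❓❓⬛⬛🔴⬛⬛❓❓
❓❓❓⬛⬛⬜⬛⬛❓❓
❓❓❓⬛⬛⬜⬛⬛❓❓
❓❓❓❓❓❓❓❓❓❓
❓❓❓❓❓❓❓❓❓❓

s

⬛⬛⬛⬛⬛⬜⬛⬛❓❓
❓❓❓⬛⬛⬜⬛⬛❓❓
❓❓❓⬛⬛⬜⬛⬛❓❓
❓❓❓⬛⬛⬜⬛⬛❓❓
❓❓❓⬛⬛⬜⬛⬛❓❓
❓❓❓⬛⬛🔴⬛⬛❓❓
❓❓❓⬛⬛⬜⬛⬛❓❓
❓❓❓⬛⬛⬜⬛⬛❓❓
❓❓❓❓❓❓❓❓❓❓
❓❓❓❓❓❓❓❓❓❓

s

❓❓❓⬛⬛⬜⬛⬛❓❓
❓❓❓⬛⬛⬜⬛⬛❓❓
❓❓❓⬛⬛⬜⬛⬛❓❓
❓❓❓⬛⬛⬜⬛⬛❓❓
❓❓❓⬛⬛⬜⬛⬛❓❓
❓❓❓⬛⬛🔴⬛⬛❓❓
❓❓❓⬛⬛⬜⬛⬛❓❓
❓❓❓⬛⬛⬜⬛⬛❓❓
❓❓❓❓❓❓❓❓❓❓
❓❓❓❓❓❓❓❓❓❓

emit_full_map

⬛⬛⬛⬛⬛❓❓❓❓❓❓
⬜⬜⬜⬛⬛❓❓❓❓❓❓
⬜⬜⬜⬛⬛⬛⬜⬛❓❓❓
⬜⬜⬜⬛⬛⬜⬜⬜❓❓❓
⬜⬜⬜⬜⬜⬜⬜📦❓❓❓
⬜⬜⬜⬛⬛⬜⬜⬜⬜⬜⬜
⬜⬜⬜⬛⬛⬜⬜⬜⬜⬛⬛
❓❓❓⬛⬛⬜⬜⬜⬜⬛⬛
❓❓❓⬛⬛⬛⬛⬛⬜⬛⬛
❓❓❓⬛⬛⬛⬛⬛⬜⬛⬛
❓❓❓❓❓❓⬛⬛⬜⬛⬛
❓❓❓❓❓❓⬛⬛⬜⬛⬛
❓❓❓❓❓❓⬛⬛⬜⬛⬛
❓❓❓❓❓❓⬛⬛⬜⬛⬛
❓❓❓❓❓❓⬛⬛⬜⬛⬛
❓❓❓❓❓❓⬛⬛🔴⬛⬛
❓❓❓❓❓❓⬛⬛⬜⬛⬛
❓❓❓❓❓❓⬛⬛⬜⬛⬛

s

❓❓❓⬛⬛⬜⬛⬛❓❓
❓❓❓⬛⬛⬜⬛⬛❓❓
❓❓❓⬛⬛⬜⬛⬛❓❓
❓❓❓⬛⬛⬜⬛⬛❓❓
❓❓❓⬛⬛⬜⬛⬛❓❓
❓❓❓⬛⬛🔴⬛⬛❓❓
❓❓❓⬛⬛⬜⬛⬛❓❓
❓❓❓⬛⬛⬜⬛⬛❓❓
❓❓❓❓❓❓❓❓❓❓
❓❓❓❓❓❓❓❓❓❓

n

❓❓❓⬛⬛⬜⬛⬛❓❓
❓❓❓⬛⬛⬜⬛⬛❓❓
❓❓❓⬛⬛⬜⬛⬛❓❓
❓❓❓⬛⬛⬜⬛⬛❓❓
❓❓❓⬛⬛⬜⬛⬛❓❓
❓❓❓⬛⬛🔴⬛⬛❓❓
❓❓❓⬛⬛⬜⬛⬛❓❓
❓❓❓⬛⬛⬜⬛⬛❓❓
❓❓❓⬛⬛⬜⬛⬛❓❓
❓❓❓❓❓❓❓❓❓❓

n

⬛⬛⬛⬛⬛⬜⬛⬛❓❓
❓❓❓⬛⬛⬜⬛⬛❓❓
❓❓❓⬛⬛⬜⬛⬛❓❓
❓❓❓⬛⬛⬜⬛⬛❓❓
❓❓❓⬛⬛⬜⬛⬛❓❓
❓❓❓⬛⬛🔴⬛⬛❓❓
❓❓❓⬛⬛⬜⬛⬛❓❓
❓❓❓⬛⬛⬜⬛⬛❓❓
❓❓❓⬛⬛⬜⬛⬛❓❓
❓❓❓⬛⬛⬜⬛⬛❓❓

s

❓❓❓⬛⬛⬜⬛⬛❓❓
❓❓❓⬛⬛⬜⬛⬛❓❓
❓❓❓⬛⬛⬜⬛⬛❓❓
❓❓❓⬛⬛⬜⬛⬛❓❓
❓❓❓⬛⬛⬜⬛⬛❓❓
❓❓❓⬛⬛🔴⬛⬛❓❓
❓❓❓⬛⬛⬜⬛⬛❓❓
❓❓❓⬛⬛⬜⬛⬛❓❓
❓❓❓⬛⬛⬜⬛⬛❓❓
❓❓❓❓❓❓❓❓❓❓


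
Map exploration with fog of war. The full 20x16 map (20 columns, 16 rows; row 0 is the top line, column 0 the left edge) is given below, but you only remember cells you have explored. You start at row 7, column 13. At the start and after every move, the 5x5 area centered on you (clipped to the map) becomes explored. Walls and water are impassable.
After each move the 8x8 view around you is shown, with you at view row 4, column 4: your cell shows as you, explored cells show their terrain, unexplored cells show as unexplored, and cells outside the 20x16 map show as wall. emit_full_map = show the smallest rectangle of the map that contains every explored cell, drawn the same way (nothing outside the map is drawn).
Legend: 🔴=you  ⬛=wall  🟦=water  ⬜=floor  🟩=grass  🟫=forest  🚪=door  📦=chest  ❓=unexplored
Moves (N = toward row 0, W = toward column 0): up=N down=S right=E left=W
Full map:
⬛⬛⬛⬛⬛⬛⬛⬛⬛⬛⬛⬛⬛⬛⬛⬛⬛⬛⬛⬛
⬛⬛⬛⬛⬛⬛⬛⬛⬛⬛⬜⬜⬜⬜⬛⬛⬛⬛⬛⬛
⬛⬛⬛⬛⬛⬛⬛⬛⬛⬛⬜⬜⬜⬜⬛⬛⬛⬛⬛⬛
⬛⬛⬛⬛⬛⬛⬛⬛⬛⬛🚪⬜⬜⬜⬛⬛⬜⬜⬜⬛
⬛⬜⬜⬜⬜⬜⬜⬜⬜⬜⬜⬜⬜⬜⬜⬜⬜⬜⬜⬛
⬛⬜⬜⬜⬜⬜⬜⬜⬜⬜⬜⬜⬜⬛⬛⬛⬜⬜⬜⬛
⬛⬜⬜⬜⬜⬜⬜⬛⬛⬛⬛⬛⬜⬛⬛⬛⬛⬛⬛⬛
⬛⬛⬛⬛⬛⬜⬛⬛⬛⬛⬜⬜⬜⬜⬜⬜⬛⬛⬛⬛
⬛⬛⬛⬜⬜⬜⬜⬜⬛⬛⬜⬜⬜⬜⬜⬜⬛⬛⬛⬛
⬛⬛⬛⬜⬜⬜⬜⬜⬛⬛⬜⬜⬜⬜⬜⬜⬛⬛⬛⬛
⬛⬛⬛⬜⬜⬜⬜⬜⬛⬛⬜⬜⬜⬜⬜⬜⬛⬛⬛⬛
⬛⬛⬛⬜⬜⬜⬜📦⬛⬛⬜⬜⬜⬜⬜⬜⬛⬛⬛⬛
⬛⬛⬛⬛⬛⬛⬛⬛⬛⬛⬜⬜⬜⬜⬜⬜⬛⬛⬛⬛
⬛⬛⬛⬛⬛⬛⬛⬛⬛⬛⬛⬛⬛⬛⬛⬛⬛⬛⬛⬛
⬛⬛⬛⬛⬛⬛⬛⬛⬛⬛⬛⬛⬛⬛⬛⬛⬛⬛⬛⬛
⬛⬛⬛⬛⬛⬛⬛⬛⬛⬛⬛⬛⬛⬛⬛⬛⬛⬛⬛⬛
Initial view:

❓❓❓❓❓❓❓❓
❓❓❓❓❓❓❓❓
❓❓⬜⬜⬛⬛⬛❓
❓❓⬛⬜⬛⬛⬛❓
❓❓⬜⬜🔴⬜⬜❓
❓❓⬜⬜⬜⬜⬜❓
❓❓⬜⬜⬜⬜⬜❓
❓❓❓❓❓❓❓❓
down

❓❓❓❓❓❓❓❓
❓❓⬜⬜⬛⬛⬛❓
❓❓⬛⬜⬛⬛⬛❓
❓❓⬜⬜⬜⬜⬜❓
❓❓⬜⬜🔴⬜⬜❓
❓❓⬜⬜⬜⬜⬜❓
❓❓⬜⬜⬜⬜⬜❓
❓❓❓❓❓❓❓❓

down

❓❓⬜⬜⬛⬛⬛❓
❓❓⬛⬜⬛⬛⬛❓
❓❓⬜⬜⬜⬜⬜❓
❓❓⬜⬜⬜⬜⬜❓
❓❓⬜⬜🔴⬜⬜❓
❓❓⬜⬜⬜⬜⬜❓
❓❓⬜⬜⬜⬜⬜❓
❓❓❓❓❓❓❓❓

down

❓❓⬛⬜⬛⬛⬛❓
❓❓⬜⬜⬜⬜⬜❓
❓❓⬜⬜⬜⬜⬜❓
❓❓⬜⬜⬜⬜⬜❓
❓❓⬜⬜🔴⬜⬜❓
❓❓⬜⬜⬜⬜⬜❓
❓❓⬜⬜⬜⬜⬜❓
❓❓❓❓❓❓❓❓

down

❓❓⬜⬜⬜⬜⬜❓
❓❓⬜⬜⬜⬜⬜❓
❓❓⬜⬜⬜⬜⬜❓
❓❓⬜⬜⬜⬜⬜❓
❓❓⬜⬜🔴⬜⬜❓
❓❓⬜⬜⬜⬜⬜❓
❓❓⬛⬛⬛⬛⬛❓
❓❓❓❓❓❓❓❓

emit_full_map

⬜⬜⬛⬛⬛
⬛⬜⬛⬛⬛
⬜⬜⬜⬜⬜
⬜⬜⬜⬜⬜
⬜⬜⬜⬜⬜
⬜⬜⬜⬜⬜
⬜⬜🔴⬜⬜
⬜⬜⬜⬜⬜
⬛⬛⬛⬛⬛

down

❓❓⬜⬜⬜⬜⬜❓
❓❓⬜⬜⬜⬜⬜❓
❓❓⬜⬜⬜⬜⬜❓
❓❓⬜⬜⬜⬜⬜❓
❓❓⬜⬜🔴⬜⬜❓
❓❓⬛⬛⬛⬛⬛❓
❓❓⬛⬛⬛⬛⬛❓
❓❓❓❓❓❓❓❓

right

❓⬜⬜⬜⬜⬜❓❓
❓⬜⬜⬜⬜⬜❓❓
❓⬜⬜⬜⬜⬜⬛❓
❓⬜⬜⬜⬜⬜⬛❓
❓⬜⬜⬜🔴⬜⬛❓
❓⬛⬛⬛⬛⬛⬛❓
❓⬛⬛⬛⬛⬛⬛❓
❓❓❓❓❓❓❓❓

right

⬜⬜⬜⬜⬜❓❓❓
⬜⬜⬜⬜⬜❓❓❓
⬜⬜⬜⬜⬜⬛⬛❓
⬜⬜⬜⬜⬜⬛⬛❓
⬜⬜⬜⬜🔴⬛⬛❓
⬛⬛⬛⬛⬛⬛⬛❓
⬛⬛⬛⬛⬛⬛⬛❓
❓❓❓❓❓❓❓❓

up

⬜⬜⬜⬜⬜❓❓❓
⬜⬜⬜⬜⬜❓❓❓
⬜⬜⬜⬜⬜⬛⬛❓
⬜⬜⬜⬜⬜⬛⬛❓
⬜⬜⬜⬜🔴⬛⬛❓
⬜⬜⬜⬜⬜⬛⬛❓
⬛⬛⬛⬛⬛⬛⬛❓
⬛⬛⬛⬛⬛⬛⬛❓

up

⬛⬜⬛⬛⬛❓❓❓
⬜⬜⬜⬜⬜❓❓❓
⬜⬜⬜⬜⬜⬛⬛❓
⬜⬜⬜⬜⬜⬛⬛❓
⬜⬜⬜⬜🔴⬛⬛❓
⬜⬜⬜⬜⬜⬛⬛❓
⬜⬜⬜⬜⬜⬛⬛❓
⬛⬛⬛⬛⬛⬛⬛❓

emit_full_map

⬜⬜⬛⬛⬛❓❓
⬛⬜⬛⬛⬛❓❓
⬜⬜⬜⬜⬜❓❓
⬜⬜⬜⬜⬜⬛⬛
⬜⬜⬜⬜⬜⬛⬛
⬜⬜⬜⬜🔴⬛⬛
⬜⬜⬜⬜⬜⬛⬛
⬜⬜⬜⬜⬜⬛⬛
⬛⬛⬛⬛⬛⬛⬛
⬛⬛⬛⬛⬛⬛⬛

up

⬜⬜⬛⬛⬛❓❓❓
⬛⬜⬛⬛⬛❓❓❓
⬜⬜⬜⬜⬜⬛⬛❓
⬜⬜⬜⬜⬜⬛⬛❓
⬜⬜⬜⬜🔴⬛⬛❓
⬜⬜⬜⬜⬜⬛⬛❓
⬜⬜⬜⬜⬜⬛⬛❓
⬜⬜⬜⬜⬜⬛⬛❓

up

❓❓❓❓❓❓❓❓
⬜⬜⬛⬛⬛❓❓❓
⬛⬜⬛⬛⬛⬛⬛❓
⬜⬜⬜⬜⬜⬛⬛❓
⬜⬜⬜⬜🔴⬛⬛❓
⬜⬜⬜⬜⬜⬛⬛❓
⬜⬜⬜⬜⬜⬛⬛❓
⬜⬜⬜⬜⬜⬛⬛❓

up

❓❓❓❓❓❓❓❓
❓❓❓❓❓❓❓❓
⬜⬜⬛⬛⬛⬜⬜❓
⬛⬜⬛⬛⬛⬛⬛❓
⬜⬜⬜⬜🔴⬛⬛❓
⬜⬜⬜⬜⬜⬛⬛❓
⬜⬜⬜⬜⬜⬛⬛❓
⬜⬜⬜⬜⬜⬛⬛❓

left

❓❓❓❓❓❓❓❓
❓❓❓❓❓❓❓❓
❓⬜⬜⬛⬛⬛⬜⬜
❓⬛⬜⬛⬛⬛⬛⬛
❓⬜⬜⬜🔴⬜⬛⬛
❓⬜⬜⬜⬜⬜⬛⬛
❓⬜⬜⬜⬜⬜⬛⬛
❓⬜⬜⬜⬜⬜⬛⬛

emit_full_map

⬜⬜⬛⬛⬛⬜⬜
⬛⬜⬛⬛⬛⬛⬛
⬜⬜⬜🔴⬜⬛⬛
⬜⬜⬜⬜⬜⬛⬛
⬜⬜⬜⬜⬜⬛⬛
⬜⬜⬜⬜⬜⬛⬛
⬜⬜⬜⬜⬜⬛⬛
⬜⬜⬜⬜⬜⬛⬛
⬛⬛⬛⬛⬛⬛⬛
⬛⬛⬛⬛⬛⬛⬛


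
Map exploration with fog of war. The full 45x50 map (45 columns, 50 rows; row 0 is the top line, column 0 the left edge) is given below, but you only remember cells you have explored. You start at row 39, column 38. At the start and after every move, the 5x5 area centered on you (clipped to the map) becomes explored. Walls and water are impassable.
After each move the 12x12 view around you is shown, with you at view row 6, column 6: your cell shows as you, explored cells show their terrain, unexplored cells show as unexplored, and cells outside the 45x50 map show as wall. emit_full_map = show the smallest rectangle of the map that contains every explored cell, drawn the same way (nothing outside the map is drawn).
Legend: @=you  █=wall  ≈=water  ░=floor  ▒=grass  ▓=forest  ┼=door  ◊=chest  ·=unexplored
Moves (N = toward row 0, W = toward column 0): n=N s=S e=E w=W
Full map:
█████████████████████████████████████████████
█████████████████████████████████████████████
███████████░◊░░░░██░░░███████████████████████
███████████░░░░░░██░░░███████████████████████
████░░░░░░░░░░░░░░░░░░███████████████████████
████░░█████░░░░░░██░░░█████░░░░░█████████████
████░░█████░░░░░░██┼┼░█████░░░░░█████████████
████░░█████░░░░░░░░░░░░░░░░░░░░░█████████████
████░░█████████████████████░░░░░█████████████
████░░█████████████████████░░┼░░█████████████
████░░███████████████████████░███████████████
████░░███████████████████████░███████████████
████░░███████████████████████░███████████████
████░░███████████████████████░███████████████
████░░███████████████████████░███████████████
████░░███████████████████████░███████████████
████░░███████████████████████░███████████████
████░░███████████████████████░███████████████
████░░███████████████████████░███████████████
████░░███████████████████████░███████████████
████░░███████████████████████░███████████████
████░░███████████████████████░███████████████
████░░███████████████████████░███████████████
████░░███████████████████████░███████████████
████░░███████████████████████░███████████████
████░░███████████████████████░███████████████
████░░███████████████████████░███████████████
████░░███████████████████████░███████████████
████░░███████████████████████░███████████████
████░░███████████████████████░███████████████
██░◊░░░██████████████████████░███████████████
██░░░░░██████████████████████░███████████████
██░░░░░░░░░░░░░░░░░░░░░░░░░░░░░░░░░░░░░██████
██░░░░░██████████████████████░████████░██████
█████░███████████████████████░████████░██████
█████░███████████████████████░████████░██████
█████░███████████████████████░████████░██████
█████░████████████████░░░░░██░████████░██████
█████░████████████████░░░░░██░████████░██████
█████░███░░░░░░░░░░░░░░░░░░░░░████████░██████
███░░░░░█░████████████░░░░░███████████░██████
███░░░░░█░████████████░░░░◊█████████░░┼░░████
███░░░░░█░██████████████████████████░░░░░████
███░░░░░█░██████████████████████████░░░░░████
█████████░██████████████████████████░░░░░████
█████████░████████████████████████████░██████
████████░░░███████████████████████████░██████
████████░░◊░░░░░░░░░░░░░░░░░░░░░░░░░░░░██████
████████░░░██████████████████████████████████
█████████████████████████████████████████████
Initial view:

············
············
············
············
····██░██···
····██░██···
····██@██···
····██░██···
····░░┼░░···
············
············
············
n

············
············
············
············
····██░██···
····██░██···
····██@██···
····██░██···
····██░██···
····░░┼░░···
············
············

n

············
············
············
············
····██░██···
····██░██···
····██@██···
····██░██···
····██░██···
····██░██···
····░░┼░░···
············

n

············
············
············
············
····██░██···
····██░██···
····██@██···
····██░██···
····██░██···
····██░██···
····██░██···
····░░┼░░···

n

············
············
············
············
····██░██···
····██░██···
····██@██···
····██░██···
····██░██···
····██░██···
····██░██···
····██░██···

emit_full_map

██░██
██░██
██@██
██░██
██░██
██░██
██░██
██░██
░░┼░░

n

············
············
············
············
····░░░██···
····██░██···
····██@██···
····██░██···
····██░██···
····██░██···
····██░██···
····██░██···

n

············
············
············
············
····█████···
····░░░██···
····██@██···
····██░██···
····██░██···
····██░██···
····██░██···
····██░██···

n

············
············
············
············
····█████···
····█████···
····░░@██···
····██░██···
····██░██···
····██░██···
····██░██···
····██░██···

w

············
············
············
············
····██████··
····██████··
····░░@░██··
····███░██··
····███░██··
·····██░██··
·····██░██··
·····██░██··

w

············
············
············
············
····███████·
····███████·
····░░@░░██·
····████░██·
····████░██·
······██░██·
······██░██·
······██░██·

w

············
············
············
············
····████████
····████████
····░░@░░░██
····█████░██
····█████░██
·······██░██
·······██░██
·······██░██

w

············
············
············
············
····████████
····████████
····░░@░░░░█
····██████░█
····██████░█
········██░█
········██░█
········██░█

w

············
············
············
············
····████████
····████████
····░░@░░░░░
····███████░
····███████░
·········██░
·········██░
·········██░

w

············
············
············
············
····████████
····████████
····░░@░░░░░
····████████
····████████
··········██
··········██
··········██

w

············
············
············
············
····░███████
····░███████
····░░@░░░░░
····░███████
····░███████
···········█
···········█
···········█

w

············
············
············
············
····█░██████
····█░██████
····░░@░░░░░
····█░██████
····█░██████
············
············
············

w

············
············
············
············
····██░█████
····██░█████
····░░@░░░░░
····██░█████
····██░█████
············
············
············

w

············
············
············
············
····███░████
····███░████
····░░@░░░░░
····███░████
····███░████
············
············
············

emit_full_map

███░███████████
███░███████████
░░@░░░░░░░░░░██
███░████████░██
███░████████░██
··········██░██
··········██░██
··········██░██
··········██░██
··········██░██
··········██░██
··········░░┼░░

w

············
············
············
············
····████░███
····████░███
····░░@░░░░░
····████░███
····████░███
············
············
············

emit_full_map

████░███████████
████░███████████
░░@░░░░░░░░░░░██
████░████████░██
████░████████░██
···········██░██
···········██░██
···········██░██
···········██░██
···········██░██
···········██░██
···········░░┼░░


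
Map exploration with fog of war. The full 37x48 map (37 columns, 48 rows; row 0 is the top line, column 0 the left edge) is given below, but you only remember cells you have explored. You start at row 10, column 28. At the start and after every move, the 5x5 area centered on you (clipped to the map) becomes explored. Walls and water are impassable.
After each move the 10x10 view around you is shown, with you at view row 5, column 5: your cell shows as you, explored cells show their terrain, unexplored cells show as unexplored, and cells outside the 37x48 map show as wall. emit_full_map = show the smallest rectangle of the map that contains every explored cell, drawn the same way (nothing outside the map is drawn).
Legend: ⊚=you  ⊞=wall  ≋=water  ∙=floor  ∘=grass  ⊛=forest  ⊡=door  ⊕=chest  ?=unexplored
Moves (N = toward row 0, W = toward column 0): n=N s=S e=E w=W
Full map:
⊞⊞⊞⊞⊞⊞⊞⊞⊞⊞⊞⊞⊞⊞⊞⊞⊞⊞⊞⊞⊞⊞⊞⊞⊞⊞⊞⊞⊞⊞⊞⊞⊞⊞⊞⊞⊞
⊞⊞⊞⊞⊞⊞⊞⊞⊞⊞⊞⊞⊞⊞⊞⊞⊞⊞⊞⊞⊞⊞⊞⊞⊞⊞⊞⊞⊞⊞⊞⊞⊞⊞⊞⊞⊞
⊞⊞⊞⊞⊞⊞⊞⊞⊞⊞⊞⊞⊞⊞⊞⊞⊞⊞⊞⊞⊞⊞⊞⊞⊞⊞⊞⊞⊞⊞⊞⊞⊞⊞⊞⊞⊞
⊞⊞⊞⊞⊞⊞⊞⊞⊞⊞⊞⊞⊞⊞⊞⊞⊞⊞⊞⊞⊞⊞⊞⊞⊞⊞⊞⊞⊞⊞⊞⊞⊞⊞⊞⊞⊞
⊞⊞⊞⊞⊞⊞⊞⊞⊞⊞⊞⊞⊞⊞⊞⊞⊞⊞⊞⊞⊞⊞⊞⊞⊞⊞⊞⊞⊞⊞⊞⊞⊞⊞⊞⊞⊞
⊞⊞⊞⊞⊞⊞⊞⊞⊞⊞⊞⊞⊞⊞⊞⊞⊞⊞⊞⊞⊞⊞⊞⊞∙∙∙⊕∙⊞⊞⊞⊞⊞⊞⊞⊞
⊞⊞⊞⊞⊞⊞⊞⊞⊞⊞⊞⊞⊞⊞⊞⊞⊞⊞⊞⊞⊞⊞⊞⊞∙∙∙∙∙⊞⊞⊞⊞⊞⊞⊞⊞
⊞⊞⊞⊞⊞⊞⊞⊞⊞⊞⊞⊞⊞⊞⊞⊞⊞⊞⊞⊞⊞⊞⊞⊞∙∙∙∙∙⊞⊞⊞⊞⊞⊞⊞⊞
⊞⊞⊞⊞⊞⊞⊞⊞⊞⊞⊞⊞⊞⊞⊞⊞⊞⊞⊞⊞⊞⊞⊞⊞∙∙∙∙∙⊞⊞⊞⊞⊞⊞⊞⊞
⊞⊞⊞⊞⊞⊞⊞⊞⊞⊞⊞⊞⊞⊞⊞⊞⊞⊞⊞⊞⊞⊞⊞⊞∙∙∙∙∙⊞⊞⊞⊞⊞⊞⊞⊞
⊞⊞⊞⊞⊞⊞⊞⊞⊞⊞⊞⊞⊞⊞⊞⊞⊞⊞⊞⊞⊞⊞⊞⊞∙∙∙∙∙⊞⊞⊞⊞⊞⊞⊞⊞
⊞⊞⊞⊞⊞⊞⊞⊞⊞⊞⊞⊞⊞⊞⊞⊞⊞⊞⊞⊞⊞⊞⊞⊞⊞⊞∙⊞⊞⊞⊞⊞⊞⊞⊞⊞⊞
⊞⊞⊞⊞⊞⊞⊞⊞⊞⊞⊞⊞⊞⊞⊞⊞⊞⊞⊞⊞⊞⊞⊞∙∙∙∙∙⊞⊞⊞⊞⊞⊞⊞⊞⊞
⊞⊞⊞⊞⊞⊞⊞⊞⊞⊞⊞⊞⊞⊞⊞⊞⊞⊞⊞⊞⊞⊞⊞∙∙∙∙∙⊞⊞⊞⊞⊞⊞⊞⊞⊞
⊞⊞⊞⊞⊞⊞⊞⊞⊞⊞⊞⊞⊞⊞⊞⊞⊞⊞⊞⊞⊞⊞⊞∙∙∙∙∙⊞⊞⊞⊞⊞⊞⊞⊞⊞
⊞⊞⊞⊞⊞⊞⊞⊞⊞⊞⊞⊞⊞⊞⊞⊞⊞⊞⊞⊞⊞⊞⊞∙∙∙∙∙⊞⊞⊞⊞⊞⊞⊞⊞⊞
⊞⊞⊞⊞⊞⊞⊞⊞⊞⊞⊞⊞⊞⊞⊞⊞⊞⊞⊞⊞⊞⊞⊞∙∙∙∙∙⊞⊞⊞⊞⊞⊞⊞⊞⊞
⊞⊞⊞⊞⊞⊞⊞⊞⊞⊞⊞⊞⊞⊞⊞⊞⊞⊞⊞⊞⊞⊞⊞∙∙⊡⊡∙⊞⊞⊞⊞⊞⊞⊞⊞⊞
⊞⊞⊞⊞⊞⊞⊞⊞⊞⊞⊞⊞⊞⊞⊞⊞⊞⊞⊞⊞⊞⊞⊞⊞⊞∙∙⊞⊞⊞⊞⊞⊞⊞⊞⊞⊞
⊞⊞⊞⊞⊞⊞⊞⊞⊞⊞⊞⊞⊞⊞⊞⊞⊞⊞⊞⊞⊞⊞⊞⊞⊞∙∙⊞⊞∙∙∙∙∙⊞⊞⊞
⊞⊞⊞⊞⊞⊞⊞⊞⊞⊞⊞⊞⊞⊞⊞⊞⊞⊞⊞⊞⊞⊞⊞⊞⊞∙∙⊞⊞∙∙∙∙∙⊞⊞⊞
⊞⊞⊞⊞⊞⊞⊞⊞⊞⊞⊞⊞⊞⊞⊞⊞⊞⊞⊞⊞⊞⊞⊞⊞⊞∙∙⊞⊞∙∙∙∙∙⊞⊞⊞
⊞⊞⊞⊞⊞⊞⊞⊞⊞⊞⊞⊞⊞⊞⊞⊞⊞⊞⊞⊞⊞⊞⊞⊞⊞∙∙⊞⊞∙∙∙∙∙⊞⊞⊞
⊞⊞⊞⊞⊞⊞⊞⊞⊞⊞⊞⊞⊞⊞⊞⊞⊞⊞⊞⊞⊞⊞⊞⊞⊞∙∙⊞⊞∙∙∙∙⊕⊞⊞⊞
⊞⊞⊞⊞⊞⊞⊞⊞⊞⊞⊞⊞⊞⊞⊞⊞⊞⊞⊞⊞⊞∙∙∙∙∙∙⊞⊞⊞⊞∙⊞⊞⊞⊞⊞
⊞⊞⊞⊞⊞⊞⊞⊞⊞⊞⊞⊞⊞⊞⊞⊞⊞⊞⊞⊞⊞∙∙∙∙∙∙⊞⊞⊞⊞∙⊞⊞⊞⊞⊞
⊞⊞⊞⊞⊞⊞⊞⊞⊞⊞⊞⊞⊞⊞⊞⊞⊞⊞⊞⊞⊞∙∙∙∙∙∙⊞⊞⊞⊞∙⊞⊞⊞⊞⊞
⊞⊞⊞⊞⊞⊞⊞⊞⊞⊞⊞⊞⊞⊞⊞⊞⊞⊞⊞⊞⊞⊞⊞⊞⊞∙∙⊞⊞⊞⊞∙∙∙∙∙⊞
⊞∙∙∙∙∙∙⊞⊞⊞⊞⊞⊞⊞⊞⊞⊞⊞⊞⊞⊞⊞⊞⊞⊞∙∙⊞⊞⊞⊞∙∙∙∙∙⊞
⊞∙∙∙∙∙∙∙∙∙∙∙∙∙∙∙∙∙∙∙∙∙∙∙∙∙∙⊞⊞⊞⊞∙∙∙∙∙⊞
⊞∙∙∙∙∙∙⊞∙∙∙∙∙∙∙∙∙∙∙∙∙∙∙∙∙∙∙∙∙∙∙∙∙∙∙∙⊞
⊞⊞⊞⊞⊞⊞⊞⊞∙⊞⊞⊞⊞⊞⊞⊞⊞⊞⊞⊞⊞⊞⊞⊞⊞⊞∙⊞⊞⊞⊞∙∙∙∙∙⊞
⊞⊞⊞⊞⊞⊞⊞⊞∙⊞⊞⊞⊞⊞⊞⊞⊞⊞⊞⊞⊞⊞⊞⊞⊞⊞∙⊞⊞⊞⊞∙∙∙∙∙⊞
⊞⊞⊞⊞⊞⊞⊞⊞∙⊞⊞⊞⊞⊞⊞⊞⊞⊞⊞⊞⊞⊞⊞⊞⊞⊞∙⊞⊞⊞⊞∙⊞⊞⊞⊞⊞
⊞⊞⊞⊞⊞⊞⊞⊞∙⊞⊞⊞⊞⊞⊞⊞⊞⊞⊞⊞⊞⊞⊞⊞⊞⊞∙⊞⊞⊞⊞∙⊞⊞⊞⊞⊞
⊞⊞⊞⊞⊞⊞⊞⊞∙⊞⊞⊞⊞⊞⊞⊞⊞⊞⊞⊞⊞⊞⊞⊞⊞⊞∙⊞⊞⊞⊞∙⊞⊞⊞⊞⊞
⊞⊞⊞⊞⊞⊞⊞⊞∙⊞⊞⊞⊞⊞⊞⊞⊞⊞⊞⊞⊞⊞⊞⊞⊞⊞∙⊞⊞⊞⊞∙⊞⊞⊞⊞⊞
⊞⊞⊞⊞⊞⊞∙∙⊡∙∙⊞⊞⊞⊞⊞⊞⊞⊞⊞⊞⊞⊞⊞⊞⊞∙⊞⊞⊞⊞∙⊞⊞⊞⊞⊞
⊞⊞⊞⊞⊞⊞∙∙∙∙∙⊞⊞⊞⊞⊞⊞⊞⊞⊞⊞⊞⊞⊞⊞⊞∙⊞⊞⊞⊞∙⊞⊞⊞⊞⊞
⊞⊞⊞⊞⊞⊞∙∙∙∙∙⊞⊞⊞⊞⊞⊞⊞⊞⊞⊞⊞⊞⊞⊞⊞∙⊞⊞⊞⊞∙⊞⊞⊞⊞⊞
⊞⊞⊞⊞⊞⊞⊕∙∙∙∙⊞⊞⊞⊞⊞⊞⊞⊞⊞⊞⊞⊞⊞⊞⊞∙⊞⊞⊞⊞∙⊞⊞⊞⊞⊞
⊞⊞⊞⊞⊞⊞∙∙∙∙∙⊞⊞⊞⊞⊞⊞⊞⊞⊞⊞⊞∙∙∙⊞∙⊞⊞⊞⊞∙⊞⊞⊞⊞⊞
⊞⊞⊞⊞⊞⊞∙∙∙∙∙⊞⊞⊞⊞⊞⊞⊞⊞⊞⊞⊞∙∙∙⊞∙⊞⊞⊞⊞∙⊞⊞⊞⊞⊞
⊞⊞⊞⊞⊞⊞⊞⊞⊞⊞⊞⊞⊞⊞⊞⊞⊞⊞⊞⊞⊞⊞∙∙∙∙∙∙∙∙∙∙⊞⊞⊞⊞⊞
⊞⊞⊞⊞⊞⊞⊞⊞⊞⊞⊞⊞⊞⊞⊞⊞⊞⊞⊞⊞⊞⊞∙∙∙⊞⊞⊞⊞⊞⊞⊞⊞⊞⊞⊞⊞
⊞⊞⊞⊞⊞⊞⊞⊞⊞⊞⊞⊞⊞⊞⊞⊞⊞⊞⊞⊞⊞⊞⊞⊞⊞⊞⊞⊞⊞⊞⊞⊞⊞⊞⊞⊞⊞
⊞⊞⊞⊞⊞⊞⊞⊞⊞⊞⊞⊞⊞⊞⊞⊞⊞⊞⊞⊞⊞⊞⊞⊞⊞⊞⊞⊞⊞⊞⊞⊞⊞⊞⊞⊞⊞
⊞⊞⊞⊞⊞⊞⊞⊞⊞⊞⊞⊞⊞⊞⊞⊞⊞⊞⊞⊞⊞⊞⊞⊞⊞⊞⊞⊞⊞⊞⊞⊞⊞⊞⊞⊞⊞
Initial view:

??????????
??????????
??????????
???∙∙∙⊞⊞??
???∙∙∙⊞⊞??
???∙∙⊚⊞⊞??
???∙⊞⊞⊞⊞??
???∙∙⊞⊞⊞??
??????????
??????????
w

??????????
??????????
??????????
???∙∙∙∙⊞⊞?
???∙∙∙∙⊞⊞?
???∙∙⊚∙⊞⊞?
???⊞∙⊞⊞⊞⊞?
???∙∙∙⊞⊞⊞?
??????????
??????????

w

??????????
??????????
??????????
???∙∙∙∙∙⊞⊞
???∙∙∙∙∙⊞⊞
???∙∙⊚∙∙⊞⊞
???⊞⊞∙⊞⊞⊞⊞
???∙∙∙∙⊞⊞⊞
??????????
??????????

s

??????????
??????????
???∙∙∙∙∙⊞⊞
???∙∙∙∙∙⊞⊞
???∙∙∙∙∙⊞⊞
???⊞⊞⊚⊞⊞⊞⊞
???∙∙∙∙⊞⊞⊞
???∙∙∙∙⊞??
??????????
??????????

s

??????????
???∙∙∙∙∙⊞⊞
???∙∙∙∙∙⊞⊞
???∙∙∙∙∙⊞⊞
???⊞⊞∙⊞⊞⊞⊞
???∙∙⊚∙⊞⊞⊞
???∙∙∙∙⊞??
???∙∙∙∙⊞??
??????????
??????????

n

??????????
??????????
???∙∙∙∙∙⊞⊞
???∙∙∙∙∙⊞⊞
???∙∙∙∙∙⊞⊞
???⊞⊞⊚⊞⊞⊞⊞
???∙∙∙∙⊞⊞⊞
???∙∙∙∙⊞??
???∙∙∙∙⊞??
??????????

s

??????????
???∙∙∙∙∙⊞⊞
???∙∙∙∙∙⊞⊞
???∙∙∙∙∙⊞⊞
???⊞⊞∙⊞⊞⊞⊞
???∙∙⊚∙⊞⊞⊞
???∙∙∙∙⊞??
???∙∙∙∙⊞??
??????????
??????????

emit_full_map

∙∙∙∙∙⊞⊞
∙∙∙∙∙⊞⊞
∙∙∙∙∙⊞⊞
⊞⊞∙⊞⊞⊞⊞
∙∙⊚∙⊞⊞⊞
∙∙∙∙⊞??
∙∙∙∙⊞??

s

???∙∙∙∙∙⊞⊞
???∙∙∙∙∙⊞⊞
???∙∙∙∙∙⊞⊞
???⊞⊞∙⊞⊞⊞⊞
???∙∙∙∙⊞⊞⊞
???∙∙⊚∙⊞??
???∙∙∙∙⊞??
???∙∙∙∙⊞??
??????????
??????????

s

???∙∙∙∙∙⊞⊞
???∙∙∙∙∙⊞⊞
???⊞⊞∙⊞⊞⊞⊞
???∙∙∙∙⊞⊞⊞
???∙∙∙∙⊞??
???∙∙⊚∙⊞??
???∙∙∙∙⊞??
???∙∙∙∙⊞??
??????????
??????????

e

??∙∙∙∙∙⊞⊞?
??∙∙∙∙∙⊞⊞?
??⊞⊞∙⊞⊞⊞⊞?
??∙∙∙∙⊞⊞⊞?
??∙∙∙∙⊞⊞??
??∙∙∙⊚⊞⊞??
??∙∙∙∙⊞⊞??
??∙∙∙∙⊞⊞??
??????????
??????????

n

??∙∙∙∙∙⊞⊞?
??∙∙∙∙∙⊞⊞?
??∙∙∙∙∙⊞⊞?
??⊞⊞∙⊞⊞⊞⊞?
??∙∙∙∙⊞⊞⊞?
??∙∙∙⊚⊞⊞??
??∙∙∙∙⊞⊞??
??∙∙∙∙⊞⊞??
??∙∙∙∙⊞⊞??
??????????

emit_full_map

∙∙∙∙∙⊞⊞
∙∙∙∙∙⊞⊞
∙∙∙∙∙⊞⊞
⊞⊞∙⊞⊞⊞⊞
∙∙∙∙⊞⊞⊞
∙∙∙⊚⊞⊞?
∙∙∙∙⊞⊞?
∙∙∙∙⊞⊞?
∙∙∙∙⊞⊞?

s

??∙∙∙∙∙⊞⊞?
??∙∙∙∙∙⊞⊞?
??⊞⊞∙⊞⊞⊞⊞?
??∙∙∙∙⊞⊞⊞?
??∙∙∙∙⊞⊞??
??∙∙∙⊚⊞⊞??
??∙∙∙∙⊞⊞??
??∙∙∙∙⊞⊞??
??????????
??????????

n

??∙∙∙∙∙⊞⊞?
??∙∙∙∙∙⊞⊞?
??∙∙∙∙∙⊞⊞?
??⊞⊞∙⊞⊞⊞⊞?
??∙∙∙∙⊞⊞⊞?
??∙∙∙⊚⊞⊞??
??∙∙∙∙⊞⊞??
??∙∙∙∙⊞⊞??
??∙∙∙∙⊞⊞??
??????????
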